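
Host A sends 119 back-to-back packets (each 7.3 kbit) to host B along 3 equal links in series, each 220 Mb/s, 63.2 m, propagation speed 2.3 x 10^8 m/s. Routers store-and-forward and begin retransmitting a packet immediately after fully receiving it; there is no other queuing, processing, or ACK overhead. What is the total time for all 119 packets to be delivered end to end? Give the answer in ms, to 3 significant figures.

4.02 ms

Per-hop transmission t_tx = L/R = 7300/220000000 = 0.0331818 ms.
Per-hop propagation t_prop = 63.2/2.3e+08 = 0.000274783 ms.
Pipeline fill: first packet needs 3·t_tx to clear all hops; remaining 118 packets each add one t_tx.
Total = (3+119-1)·t_tx + 3·t_prop = 121·0.0331818 + 3·0.000274783 = 4.02 ms.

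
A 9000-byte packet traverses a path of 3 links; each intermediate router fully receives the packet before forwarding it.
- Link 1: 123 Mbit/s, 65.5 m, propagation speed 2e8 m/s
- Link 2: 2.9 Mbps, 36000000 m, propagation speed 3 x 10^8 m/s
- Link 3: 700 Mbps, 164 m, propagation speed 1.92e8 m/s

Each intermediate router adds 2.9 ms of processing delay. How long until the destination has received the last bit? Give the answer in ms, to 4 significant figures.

151.3 ms

L = 9000 × 8 = 72000 bits.
Transmission delays (L/R per hop): 0.585366, 24.8276, 0.102857 ms; sum = 25.5158 ms.
Propagation delays (d/s per hop): 0.0003275, 120, 0.000854167 ms; sum = 120.001 ms.
Processing at 2 router(s): 2 × 2.9 ms = 5.8 ms.
End-to-end = 151.3 ms.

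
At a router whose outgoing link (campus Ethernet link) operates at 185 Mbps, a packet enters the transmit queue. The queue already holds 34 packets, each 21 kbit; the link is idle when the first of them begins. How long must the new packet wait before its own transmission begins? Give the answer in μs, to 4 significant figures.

Each queued packet: L/R = 21000/185000000 = 113.514 μs.
34 queued → 3859.46 μs.
Queuing delay = 3859 μs.

3859 μs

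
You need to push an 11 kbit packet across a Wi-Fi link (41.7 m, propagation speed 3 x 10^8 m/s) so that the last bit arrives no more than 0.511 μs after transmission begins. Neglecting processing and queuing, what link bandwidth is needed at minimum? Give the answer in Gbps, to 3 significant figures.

Propagation delay = 41.7 / 300000000 = 0.139 μs.
Transmission budget = 0.511 − 0.139 = 0.372 μs.
R ≥ L / t_tx = 11000 bits / 3.72e-07 s = 29.6 Gbps.

29.6 Gbps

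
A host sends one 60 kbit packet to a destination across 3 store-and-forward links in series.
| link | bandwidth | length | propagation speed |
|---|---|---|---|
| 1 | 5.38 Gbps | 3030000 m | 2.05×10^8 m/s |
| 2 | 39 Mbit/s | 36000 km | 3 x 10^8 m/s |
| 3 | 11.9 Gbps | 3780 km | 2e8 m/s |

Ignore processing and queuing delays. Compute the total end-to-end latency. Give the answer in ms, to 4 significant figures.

155.2 ms

L = 60000 bits.
Transmission delays (L/R per hop): 0.0111524, 1.53846, 0.00504202 ms; sum = 1.55466 ms.
Propagation delays (d/s per hop): 14.7805, 120, 18.9 ms; sum = 153.68 ms.
End-to-end = 155.2 ms.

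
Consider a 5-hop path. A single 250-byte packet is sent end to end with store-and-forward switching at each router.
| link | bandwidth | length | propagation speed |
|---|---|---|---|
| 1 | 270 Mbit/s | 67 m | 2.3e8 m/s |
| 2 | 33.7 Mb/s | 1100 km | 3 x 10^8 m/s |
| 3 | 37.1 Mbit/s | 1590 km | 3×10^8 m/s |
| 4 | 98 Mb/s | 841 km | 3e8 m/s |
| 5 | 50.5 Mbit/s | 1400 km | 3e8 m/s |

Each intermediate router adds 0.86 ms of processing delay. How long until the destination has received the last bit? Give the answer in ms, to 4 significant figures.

L = 250 × 8 = 2000 bits.
Transmission delays (L/R per hop): 0.00740741, 0.0593472, 0.0539084, 0.0204082, 0.039604 ms; sum = 0.180675 ms.
Propagation delays (d/s per hop): 0.000291304, 3.66667, 5.3, 2.80333, 4.66667 ms; sum = 16.437 ms.
Processing at 4 router(s): 4 × 0.86 ms = 3.44 ms.
End-to-end = 20.06 ms.

20.06 ms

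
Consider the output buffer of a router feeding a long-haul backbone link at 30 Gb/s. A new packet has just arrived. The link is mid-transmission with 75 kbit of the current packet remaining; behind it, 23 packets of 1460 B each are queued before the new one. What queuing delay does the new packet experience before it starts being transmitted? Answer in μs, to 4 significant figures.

11.45 μs

Each queued packet: L/R = 11680/30000000000 = 0.389333 μs.
23 queued → 8.95467 μs.
Plus remaining 75000 bits of current packet: 2.5 μs.
Queuing delay = 11.45 μs.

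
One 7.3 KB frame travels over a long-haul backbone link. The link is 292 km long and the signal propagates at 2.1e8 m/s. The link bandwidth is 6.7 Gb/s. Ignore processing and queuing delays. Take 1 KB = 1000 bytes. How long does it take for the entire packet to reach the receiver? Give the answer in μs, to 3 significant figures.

L = 58400 bits.
Transmission delay = L/R = 58400 / 6700000000 = 8.71642 μs.
Propagation delay = d/s = 292000 m / 210000000 m/s = 1390.48 μs.
Total = 1400 μs.

1400 μs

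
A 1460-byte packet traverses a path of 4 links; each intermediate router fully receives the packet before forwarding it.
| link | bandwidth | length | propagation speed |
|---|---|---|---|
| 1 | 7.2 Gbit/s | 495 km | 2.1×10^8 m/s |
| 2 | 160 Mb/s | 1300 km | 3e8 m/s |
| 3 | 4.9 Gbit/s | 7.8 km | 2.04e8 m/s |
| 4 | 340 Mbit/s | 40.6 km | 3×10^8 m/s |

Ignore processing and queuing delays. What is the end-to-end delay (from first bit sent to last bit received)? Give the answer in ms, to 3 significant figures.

6.98 ms

L = 1460 × 8 = 11680 bits.
Transmission delays (L/R per hop): 0.00162222, 0.073, 0.00238367, 0.0343529 ms; sum = 0.111359 ms.
Propagation delays (d/s per hop): 2.35714, 4.33333, 0.0382353, 0.135333 ms; sum = 6.86404 ms.
End-to-end = 6.98 ms.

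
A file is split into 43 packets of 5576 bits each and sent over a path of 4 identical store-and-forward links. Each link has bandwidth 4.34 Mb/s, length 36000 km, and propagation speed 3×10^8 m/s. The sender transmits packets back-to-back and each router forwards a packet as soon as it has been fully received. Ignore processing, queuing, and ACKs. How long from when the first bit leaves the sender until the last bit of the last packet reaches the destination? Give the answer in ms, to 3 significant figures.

Per-hop transmission t_tx = L/R = 5576/4340000 = 1.28479 ms.
Per-hop propagation t_prop = 36000000/300000000 = 120 ms.
Pipeline fill: first packet needs 4·t_tx to clear all hops; remaining 42 packets each add one t_tx.
Total = (4+43-1)·t_tx + 4·t_prop = 46·1.28479 + 4·120 = 539 ms.

539 ms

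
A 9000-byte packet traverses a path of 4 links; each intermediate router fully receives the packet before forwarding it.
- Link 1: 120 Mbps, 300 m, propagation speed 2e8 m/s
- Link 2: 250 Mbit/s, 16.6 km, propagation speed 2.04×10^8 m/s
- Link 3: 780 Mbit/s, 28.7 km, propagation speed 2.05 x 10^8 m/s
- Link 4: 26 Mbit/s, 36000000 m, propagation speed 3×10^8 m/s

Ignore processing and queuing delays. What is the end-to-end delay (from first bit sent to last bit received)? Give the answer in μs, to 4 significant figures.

L = 9000 × 8 = 72000 bits.
Transmission delays (L/R per hop): 600, 288, 92.3077, 2769.23 μs; sum = 3749.54 μs.
Propagation delays (d/s per hop): 1.5, 81.3725, 140, 120000 μs; sum = 120223 μs.
End-to-end = 124000 μs.

124000 μs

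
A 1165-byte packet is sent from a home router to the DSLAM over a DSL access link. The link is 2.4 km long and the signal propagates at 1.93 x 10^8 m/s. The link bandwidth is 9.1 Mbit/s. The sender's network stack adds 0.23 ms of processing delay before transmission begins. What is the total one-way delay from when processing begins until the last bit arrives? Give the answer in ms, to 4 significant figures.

L = 1165 × 8 = 9320 bits.
Transmission delay = L/R = 9320 / 9100000 = 1.02418 ms.
Propagation delay = d/s = 2400 m / 193000000 m/s = 0.0124352 ms.
Plus processing delay 0.23 ms = 0.23 ms.
Total = 1.267 ms.

1.267 ms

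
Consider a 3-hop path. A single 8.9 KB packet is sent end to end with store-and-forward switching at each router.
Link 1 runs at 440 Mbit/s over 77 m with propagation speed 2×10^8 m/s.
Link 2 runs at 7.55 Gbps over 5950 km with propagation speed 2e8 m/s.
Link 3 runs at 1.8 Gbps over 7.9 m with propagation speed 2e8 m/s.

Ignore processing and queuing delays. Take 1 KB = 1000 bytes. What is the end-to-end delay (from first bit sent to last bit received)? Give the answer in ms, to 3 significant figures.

30.0 ms

L = 71200 bits.
Transmission delays (L/R per hop): 0.161818, 0.00943046, 0.0395556 ms; sum = 0.210804 ms.
Propagation delays (d/s per hop): 0.000385, 29.75, 3.95e-05 ms; sum = 29.7504 ms.
End-to-end = 30.0 ms.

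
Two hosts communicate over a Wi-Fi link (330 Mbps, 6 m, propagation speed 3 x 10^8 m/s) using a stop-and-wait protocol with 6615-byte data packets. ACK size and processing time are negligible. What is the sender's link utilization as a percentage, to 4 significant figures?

99.98 %

t_tx = L/R = 52920/330000000 = 0.000160364 s.
t_prop = 6/300000000 = 2e-08 s; RTT = 4e-08 s.
Cycle = t_tx + RTT = 0.000160404 s.
Utilization = t_tx / cycle = 0.000160364/0.000160404 = 99.98 %.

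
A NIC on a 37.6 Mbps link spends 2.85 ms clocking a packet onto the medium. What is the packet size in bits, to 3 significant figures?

107000 bits

L = R × t_tx = 37600000 b/s × 0.00285 s = 107160 bits.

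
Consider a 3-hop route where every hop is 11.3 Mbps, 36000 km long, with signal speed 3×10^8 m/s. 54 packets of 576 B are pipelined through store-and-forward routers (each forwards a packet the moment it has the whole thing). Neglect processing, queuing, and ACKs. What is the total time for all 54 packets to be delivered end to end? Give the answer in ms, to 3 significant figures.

383 ms

Per-hop transmission t_tx = L/R = 4608/11300000 = 0.407788 ms.
Per-hop propagation t_prop = 36000000/300000000 = 120 ms.
Pipeline fill: first packet needs 3·t_tx to clear all hops; remaining 53 packets each add one t_tx.
Total = (3+54-1)·t_tx + 3·t_prop = 56·0.407788 + 3·120 = 383 ms.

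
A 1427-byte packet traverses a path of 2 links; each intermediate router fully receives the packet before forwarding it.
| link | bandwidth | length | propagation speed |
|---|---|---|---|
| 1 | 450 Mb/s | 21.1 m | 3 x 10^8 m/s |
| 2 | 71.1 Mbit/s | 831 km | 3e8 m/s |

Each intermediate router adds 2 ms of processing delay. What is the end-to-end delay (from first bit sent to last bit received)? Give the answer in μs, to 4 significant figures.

4956 μs

L = 1427 × 8 = 11416 bits.
Transmission delays (L/R per hop): 25.3689, 160.563 μs; sum = 185.931 μs.
Propagation delays (d/s per hop): 0.0703333, 2770 μs; sum = 2770.07 μs.
Processing at 1 router(s): 1 × 2 ms = 2000 μs.
End-to-end = 4956 μs.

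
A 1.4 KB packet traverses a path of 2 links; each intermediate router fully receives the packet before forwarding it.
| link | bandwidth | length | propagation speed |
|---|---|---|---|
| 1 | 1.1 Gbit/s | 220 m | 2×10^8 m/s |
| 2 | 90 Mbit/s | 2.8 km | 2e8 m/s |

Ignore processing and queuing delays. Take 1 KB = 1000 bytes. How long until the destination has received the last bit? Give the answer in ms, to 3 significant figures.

0.150 ms

L = 11200 bits.
Transmission delays (L/R per hop): 0.0101818, 0.124444 ms; sum = 0.134626 ms.
Propagation delays (d/s per hop): 0.0011, 0.014 ms; sum = 0.0151 ms.
End-to-end = 0.150 ms.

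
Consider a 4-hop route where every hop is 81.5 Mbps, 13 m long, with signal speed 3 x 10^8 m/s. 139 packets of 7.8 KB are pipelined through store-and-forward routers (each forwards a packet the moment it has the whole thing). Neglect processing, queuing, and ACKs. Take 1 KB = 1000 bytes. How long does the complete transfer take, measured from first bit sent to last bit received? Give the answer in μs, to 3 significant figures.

Per-hop transmission t_tx = L/R = 62400/81500000 = 765.644 μs.
Per-hop propagation t_prop = 13/300000000 = 0.0433333 μs.
Pipeline fill: first packet needs 4·t_tx to clear all hops; remaining 138 packets each add one t_tx.
Total = (4+139-1)·t_tx + 4·t_prop = 142·765.644 + 4·0.0433333 = 109000 μs.

109000 μs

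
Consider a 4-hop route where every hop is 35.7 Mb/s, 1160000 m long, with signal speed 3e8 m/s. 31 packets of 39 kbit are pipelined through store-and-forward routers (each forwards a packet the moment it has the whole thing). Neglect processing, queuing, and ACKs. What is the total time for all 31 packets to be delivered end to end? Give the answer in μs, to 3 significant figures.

Per-hop transmission t_tx = L/R = 39000/35700000 = 1092.44 μs.
Per-hop propagation t_prop = 1160000/300000000 = 3866.67 μs.
Pipeline fill: first packet needs 4·t_tx to clear all hops; remaining 30 packets each add one t_tx.
Total = (4+31-1)·t_tx + 4·t_prop = 34·1092.44 + 4·3866.67 = 52600 μs.

52600 μs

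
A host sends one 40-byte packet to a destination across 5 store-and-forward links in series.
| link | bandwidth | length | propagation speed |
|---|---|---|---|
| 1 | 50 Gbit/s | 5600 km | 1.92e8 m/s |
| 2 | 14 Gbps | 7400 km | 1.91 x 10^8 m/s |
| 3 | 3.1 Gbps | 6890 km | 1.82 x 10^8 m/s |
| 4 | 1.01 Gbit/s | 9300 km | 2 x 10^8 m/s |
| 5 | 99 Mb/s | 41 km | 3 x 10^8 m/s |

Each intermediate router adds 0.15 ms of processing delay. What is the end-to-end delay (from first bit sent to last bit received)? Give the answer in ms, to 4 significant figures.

153.0 ms

L = 40 × 8 = 320 bits.
Transmission delays (L/R per hop): 6.4e-06, 2.28571e-05, 0.000103226, 0.000316832, 0.00323232 ms; sum = 0.00368164 ms.
Propagation delays (d/s per hop): 29.1667, 38.7435, 37.8571, 46.5, 0.136667 ms; sum = 152.404 ms.
Processing at 4 router(s): 4 × 0.15 ms = 0.6 ms.
End-to-end = 153.0 ms.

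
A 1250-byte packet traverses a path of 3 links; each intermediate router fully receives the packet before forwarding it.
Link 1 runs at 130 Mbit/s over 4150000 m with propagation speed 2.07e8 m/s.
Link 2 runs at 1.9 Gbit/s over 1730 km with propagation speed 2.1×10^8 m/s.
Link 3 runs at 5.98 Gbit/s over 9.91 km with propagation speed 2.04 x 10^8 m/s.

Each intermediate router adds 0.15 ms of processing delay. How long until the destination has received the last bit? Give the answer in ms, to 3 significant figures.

28.7 ms

L = 1250 × 8 = 10000 bits.
Transmission delays (L/R per hop): 0.0769231, 0.00526316, 0.00167224 ms; sum = 0.0838585 ms.
Propagation delays (d/s per hop): 20.0483, 8.2381, 0.0485784 ms; sum = 28.335 ms.
Processing at 2 router(s): 2 × 0.15 ms = 0.3 ms.
End-to-end = 28.7 ms.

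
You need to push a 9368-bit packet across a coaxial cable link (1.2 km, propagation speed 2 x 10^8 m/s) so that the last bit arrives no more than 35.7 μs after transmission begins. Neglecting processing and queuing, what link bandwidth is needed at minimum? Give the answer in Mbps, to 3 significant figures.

Propagation delay = 1200 / 200000000 = 6 μs.
Transmission budget = 35.7 − 6 = 29.7 μs.
R ≥ L / t_tx = 9368 bits / 2.97e-05 s = 315 Mbps.

315 Mbps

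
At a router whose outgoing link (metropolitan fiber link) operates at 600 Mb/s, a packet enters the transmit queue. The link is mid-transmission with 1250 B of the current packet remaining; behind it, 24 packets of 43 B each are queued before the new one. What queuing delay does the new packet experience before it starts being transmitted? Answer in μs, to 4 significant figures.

Each queued packet: L/R = 344/600000000 = 0.573333 μs.
24 queued → 13.76 μs.
Plus remaining 10000 bits of current packet: 16.6667 μs.
Queuing delay = 30.43 μs.

30.43 μs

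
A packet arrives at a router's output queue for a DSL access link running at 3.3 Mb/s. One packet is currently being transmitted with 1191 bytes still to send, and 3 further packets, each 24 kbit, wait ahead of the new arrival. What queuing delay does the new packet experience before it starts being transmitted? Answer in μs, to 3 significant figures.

24700 μs

Each queued packet: L/R = 24000/3300000 = 7272.73 μs.
3 queued → 21818.2 μs.
Plus remaining 9528 bits of current packet: 2887.27 μs.
Queuing delay = 24700 μs.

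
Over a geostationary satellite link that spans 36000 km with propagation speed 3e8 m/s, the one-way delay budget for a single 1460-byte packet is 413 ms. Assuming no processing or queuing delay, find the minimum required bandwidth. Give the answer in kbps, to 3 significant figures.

39.9 kbps

L = 11680 bits.
Propagation delay = 36000000 / 300000000 = 120 ms.
Transmission budget = 413 − 120 = 293 ms.
R ≥ L / t_tx = 11680 bits / 0.293 s = 39.9 kbps.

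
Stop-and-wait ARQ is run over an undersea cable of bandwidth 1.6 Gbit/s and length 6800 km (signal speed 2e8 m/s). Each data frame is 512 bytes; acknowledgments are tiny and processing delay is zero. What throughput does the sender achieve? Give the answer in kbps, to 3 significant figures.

60.2 kbps

t_tx = L/R = 4096/1600000000 = 2.56e-06 s.
t_prop = 6800000/200000000 = 0.034 s; RTT = 0.068 s.
Cycle = t_tx + RTT = 0.0680026 s.
Throughput = L / cycle = 4096 / 0.0680026 = 60.2 kbps.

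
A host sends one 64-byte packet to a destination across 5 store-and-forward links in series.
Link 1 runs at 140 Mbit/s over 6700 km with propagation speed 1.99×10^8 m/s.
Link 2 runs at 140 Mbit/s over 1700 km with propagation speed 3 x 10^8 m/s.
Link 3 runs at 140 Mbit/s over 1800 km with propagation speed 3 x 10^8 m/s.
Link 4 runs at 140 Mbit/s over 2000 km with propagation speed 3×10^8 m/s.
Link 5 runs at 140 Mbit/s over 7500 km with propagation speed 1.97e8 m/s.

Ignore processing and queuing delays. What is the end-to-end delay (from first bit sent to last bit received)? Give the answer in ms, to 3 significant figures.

90.1 ms

L = 64 × 8 = 512 bits.
Transmission delay per hop = L/R = 512/140000000 = 0.00365714 ms; 5 hops → 0.0182857 ms.
Propagation delays (d/s per hop): 33.6683, 5.66667, 6, 6.66667, 38.0711 ms; sum = 90.0727 ms.
End-to-end = 90.1 ms.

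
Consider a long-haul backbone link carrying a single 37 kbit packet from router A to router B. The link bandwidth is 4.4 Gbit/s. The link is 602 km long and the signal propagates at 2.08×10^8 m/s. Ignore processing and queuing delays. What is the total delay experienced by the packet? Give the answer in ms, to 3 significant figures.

2.90 ms

L = 37000 bits.
Transmission delay = L/R = 37000 / 4400000000 = 0.00840909 ms.
Propagation delay = d/s = 602000 m / 208000000 m/s = 2.89423 ms.
Total = 2.90 ms.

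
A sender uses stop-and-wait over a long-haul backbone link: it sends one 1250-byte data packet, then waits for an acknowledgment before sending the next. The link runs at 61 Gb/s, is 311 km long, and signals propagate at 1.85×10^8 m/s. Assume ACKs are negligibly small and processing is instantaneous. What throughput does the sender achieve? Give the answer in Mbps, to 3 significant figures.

t_tx = L/R = 10000/61000000000 = 1.63934e-07 s.
t_prop = 311000/185000000 = 0.00168108 s; RTT = 0.00336216 s.
Cycle = t_tx + RTT = 0.00336233 s.
Throughput = L / cycle = 10000 / 0.00336233 = 2.97 Mbps.

2.97 Mbps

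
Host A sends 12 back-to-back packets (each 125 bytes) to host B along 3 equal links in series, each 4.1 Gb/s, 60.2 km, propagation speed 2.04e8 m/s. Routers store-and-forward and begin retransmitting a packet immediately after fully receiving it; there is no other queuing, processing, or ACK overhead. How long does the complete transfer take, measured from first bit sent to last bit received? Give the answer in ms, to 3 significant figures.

0.889 ms

Per-hop transmission t_tx = L/R = 1000/4.1e+09 = 0.000243902 ms.
Per-hop propagation t_prop = 60200/204000000 = 0.295098 ms.
Pipeline fill: first packet needs 3·t_tx to clear all hops; remaining 11 packets each add one t_tx.
Total = (3+12-1)·t_tx + 3·t_prop = 14·0.000243902 + 3·0.295098 = 0.889 ms.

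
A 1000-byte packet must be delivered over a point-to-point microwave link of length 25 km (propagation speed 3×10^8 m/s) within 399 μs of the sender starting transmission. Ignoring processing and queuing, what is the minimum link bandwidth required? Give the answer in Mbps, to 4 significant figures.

L = 8000 bits.
Propagation delay = 25000 / 300000000 = 83.3333 μs.
Transmission budget = 399 − 83.3333 = 315.667 μs.
R ≥ L / t_tx = 8000 bits / 0.000315667 s = 25.34 Mbps.

25.34 Mbps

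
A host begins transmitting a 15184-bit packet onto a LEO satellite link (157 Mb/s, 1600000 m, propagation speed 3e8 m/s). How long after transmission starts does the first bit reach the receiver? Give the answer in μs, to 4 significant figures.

5333 μs

First bit experiences only propagation delay: d/s = 1600000/300000000 = 5333 μs.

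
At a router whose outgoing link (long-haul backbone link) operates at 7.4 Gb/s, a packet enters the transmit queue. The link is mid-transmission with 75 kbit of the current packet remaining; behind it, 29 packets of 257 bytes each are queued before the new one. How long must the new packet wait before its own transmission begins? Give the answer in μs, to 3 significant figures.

Each queued packet: L/R = 2056/7400000000 = 0.277838 μs.
29 queued → 8.0573 μs.
Plus remaining 75000 bits of current packet: 10.1351 μs.
Queuing delay = 18.2 μs.

18.2 μs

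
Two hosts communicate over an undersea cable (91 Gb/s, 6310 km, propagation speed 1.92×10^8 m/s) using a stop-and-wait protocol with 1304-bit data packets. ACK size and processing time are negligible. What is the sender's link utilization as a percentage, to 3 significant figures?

0.0000218 %

t_tx = L/R = 1304/91000000000 = 1.43297e-08 s.
t_prop = 6310000/192000000 = 0.0328646 s; RTT = 0.0657292 s.
Cycle = t_tx + RTT = 0.0657292 s.
Utilization = t_tx / cycle = 1.43297e-08/0.0657292 = 0.0000218 %.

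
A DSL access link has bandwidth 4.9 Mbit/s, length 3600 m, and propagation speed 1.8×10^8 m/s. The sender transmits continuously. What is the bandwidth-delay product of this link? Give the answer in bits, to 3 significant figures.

98.0 bits

Propagation delay = 3600 / 180000000 = 2e-05 s.
BDP = R × t_prop = 4900000 × 2e-05 = 98 bits.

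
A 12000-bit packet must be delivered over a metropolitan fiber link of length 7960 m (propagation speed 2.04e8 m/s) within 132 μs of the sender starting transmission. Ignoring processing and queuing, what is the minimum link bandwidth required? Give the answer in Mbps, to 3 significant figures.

Propagation delay = 7960 / 204000000 = 39.0196 μs.
Transmission budget = 132 − 39.0196 = 92.9804 μs.
R ≥ L / t_tx = 12000 bits / 9.29804e-05 s = 129 Mbps.

129 Mbps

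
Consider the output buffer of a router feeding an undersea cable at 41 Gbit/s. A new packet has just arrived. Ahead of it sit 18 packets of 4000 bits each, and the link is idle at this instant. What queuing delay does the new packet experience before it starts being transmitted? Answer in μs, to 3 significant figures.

1.76 μs

Each queued packet: L/R = 4000/41000000000 = 0.097561 μs.
18 queued → 1.7561 μs.
Queuing delay = 1.76 μs.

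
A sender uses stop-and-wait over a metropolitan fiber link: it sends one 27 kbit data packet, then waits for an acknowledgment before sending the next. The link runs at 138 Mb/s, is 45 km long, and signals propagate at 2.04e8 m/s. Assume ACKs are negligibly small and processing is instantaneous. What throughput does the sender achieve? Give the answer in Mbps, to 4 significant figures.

42.40 Mbps

t_tx = L/R = 27000/138000000 = 0.000195652 s.
t_prop = 45000/204000000 = 0.000220588 s; RTT = 0.000441176 s.
Cycle = t_tx + RTT = 0.000636829 s.
Throughput = L / cycle = 27000 / 0.000636829 = 42.40 Mbps.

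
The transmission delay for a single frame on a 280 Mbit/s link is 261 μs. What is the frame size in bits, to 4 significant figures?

L = R × t_tx = 280000000 b/s × 0.000261 s = 73080 bits.

73080 bits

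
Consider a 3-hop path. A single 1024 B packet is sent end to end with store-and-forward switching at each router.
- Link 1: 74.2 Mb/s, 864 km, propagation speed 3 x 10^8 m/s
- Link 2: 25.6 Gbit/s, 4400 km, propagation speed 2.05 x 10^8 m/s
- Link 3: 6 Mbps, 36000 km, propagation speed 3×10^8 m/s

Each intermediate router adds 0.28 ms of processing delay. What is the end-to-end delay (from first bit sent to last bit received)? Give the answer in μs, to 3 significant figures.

L = 1024 × 8 = 8192 bits.
Transmission delays (L/R per hop): 110.404, 0.32, 1365.33 μs; sum = 1476.06 μs.
Propagation delays (d/s per hop): 2880, 21463.4, 120000 μs; sum = 144343 μs.
Processing at 2 router(s): 2 × 0.28 ms = 560 μs.
End-to-end = 146000 μs.

146000 μs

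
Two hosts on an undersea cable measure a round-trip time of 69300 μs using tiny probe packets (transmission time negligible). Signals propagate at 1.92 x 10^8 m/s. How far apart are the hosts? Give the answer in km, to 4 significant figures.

One-way propagation = RTT/2 = 34650 μs.
d = s × t = 192000000 × 0.03465 = 6653 km.

6653 km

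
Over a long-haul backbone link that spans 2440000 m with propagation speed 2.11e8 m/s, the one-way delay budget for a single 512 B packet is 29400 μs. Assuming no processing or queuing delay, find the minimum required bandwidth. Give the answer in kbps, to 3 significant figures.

L = 4096 bits.
Propagation delay = 2440000 / 211000000 = 11564 μs.
Transmission budget = 29400 − 11564 = 17836 μs.
R ≥ L / t_tx = 4096 bits / 0.017836 s = 230 kbps.

230 kbps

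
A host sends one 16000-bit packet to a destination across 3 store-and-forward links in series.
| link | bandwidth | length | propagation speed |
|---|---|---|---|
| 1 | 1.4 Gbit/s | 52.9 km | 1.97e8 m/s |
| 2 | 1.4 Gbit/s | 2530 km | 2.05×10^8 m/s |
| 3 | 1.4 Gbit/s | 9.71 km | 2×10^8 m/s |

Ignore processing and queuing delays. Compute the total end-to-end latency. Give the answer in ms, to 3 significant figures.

Transmission delay per hop = L/R = 16000/1400000000 = 0.0114286 ms; 3 hops → 0.0342857 ms.
Propagation delays (d/s per hop): 0.268528, 12.3415, 0.04855 ms; sum = 12.6585 ms.
End-to-end = 12.7 ms.

12.7 ms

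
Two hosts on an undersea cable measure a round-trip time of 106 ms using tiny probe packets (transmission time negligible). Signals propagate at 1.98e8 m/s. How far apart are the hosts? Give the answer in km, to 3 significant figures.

One-way propagation = RTT/2 = 53 ms.
d = s × t = 198000000 × 0.053 = 10500 km.

10500 km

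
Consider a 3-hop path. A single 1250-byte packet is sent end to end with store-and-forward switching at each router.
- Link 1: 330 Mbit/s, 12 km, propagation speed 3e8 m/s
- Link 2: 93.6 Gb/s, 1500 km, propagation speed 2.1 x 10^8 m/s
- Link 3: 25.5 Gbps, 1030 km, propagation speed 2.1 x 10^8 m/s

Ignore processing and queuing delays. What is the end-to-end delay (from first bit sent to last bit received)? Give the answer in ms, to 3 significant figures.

12.1 ms

L = 1250 × 8 = 10000 bits.
Transmission delays (L/R per hop): 0.030303, 0.000106838, 0.000392157 ms; sum = 0.030802 ms.
Propagation delays (d/s per hop): 0.04, 7.14286, 4.90476 ms; sum = 12.0876 ms.
End-to-end = 12.1 ms.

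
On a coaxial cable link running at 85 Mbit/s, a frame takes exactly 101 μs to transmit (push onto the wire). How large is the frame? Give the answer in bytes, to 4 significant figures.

1073 bytes

L = R × t_tx = 85000000 b/s × 0.000101 s = 8585 bits.
In bytes: 8585 / 8 = 1073 bytes.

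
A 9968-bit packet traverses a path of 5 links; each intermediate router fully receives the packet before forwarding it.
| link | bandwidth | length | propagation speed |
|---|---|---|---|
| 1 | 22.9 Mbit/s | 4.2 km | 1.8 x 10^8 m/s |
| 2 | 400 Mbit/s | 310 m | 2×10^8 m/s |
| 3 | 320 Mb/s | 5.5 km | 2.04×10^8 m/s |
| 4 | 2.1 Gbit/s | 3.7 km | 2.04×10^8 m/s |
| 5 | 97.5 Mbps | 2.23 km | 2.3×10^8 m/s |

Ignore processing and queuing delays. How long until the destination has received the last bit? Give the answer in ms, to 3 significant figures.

Transmission delays (L/R per hop): 0.435284, 0.02492, 0.03115, 0.00474667, 0.102236 ms; sum = 0.598336 ms.
Propagation delays (d/s per hop): 0.0233333, 0.00155, 0.0269608, 0.0181373, 0.00969565 ms; sum = 0.079677 ms.
End-to-end = 0.678 ms.

0.678 ms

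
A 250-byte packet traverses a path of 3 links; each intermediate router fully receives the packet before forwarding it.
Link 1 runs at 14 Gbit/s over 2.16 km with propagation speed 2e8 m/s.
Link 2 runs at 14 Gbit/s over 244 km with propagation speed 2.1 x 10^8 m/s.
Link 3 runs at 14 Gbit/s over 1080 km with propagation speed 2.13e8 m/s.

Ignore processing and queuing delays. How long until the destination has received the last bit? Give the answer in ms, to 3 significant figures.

L = 250 × 8 = 2000 bits.
Transmission delay per hop = L/R = 2000/14000000000 = 0.000142857 ms; 3 hops → 0.000428571 ms.
Propagation delays (d/s per hop): 0.0108, 1.1619, 5.07042 ms; sum = 6.24313 ms.
End-to-end = 6.24 ms.

6.24 ms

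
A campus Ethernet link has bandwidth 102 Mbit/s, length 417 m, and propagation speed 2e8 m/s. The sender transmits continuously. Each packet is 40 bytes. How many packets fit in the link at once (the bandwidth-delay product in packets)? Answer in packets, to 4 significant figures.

Propagation delay = 417 / 200000000 = 2.085e-06 s.
BDP = R × t_prop = 102000000 × 2.085e-06 = 212.67 bits.
In packets of 320 bits: 0.6646 packets.

0.6646 packets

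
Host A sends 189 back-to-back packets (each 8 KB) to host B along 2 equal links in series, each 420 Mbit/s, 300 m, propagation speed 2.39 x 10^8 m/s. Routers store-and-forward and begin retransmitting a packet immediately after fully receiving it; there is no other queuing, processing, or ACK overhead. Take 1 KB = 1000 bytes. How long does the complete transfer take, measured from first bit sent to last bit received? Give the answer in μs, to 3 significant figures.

29000 μs

Per-hop transmission t_tx = L/R = 64000/420000000 = 152.381 μs.
Per-hop propagation t_prop = 300/239000000 = 1.25523 μs.
Pipeline fill: first packet needs 2·t_tx to clear all hops; remaining 188 packets each add one t_tx.
Total = (2+189-1)·t_tx + 2·t_prop = 190·152.381 + 2·1.25523 = 29000 μs.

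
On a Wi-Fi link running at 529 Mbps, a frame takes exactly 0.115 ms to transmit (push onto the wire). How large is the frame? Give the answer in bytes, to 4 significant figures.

7604 bytes

L = R × t_tx = 529000000 b/s × 0.000115 s = 60835 bits.
In bytes: 60835 / 8 = 7604 bytes.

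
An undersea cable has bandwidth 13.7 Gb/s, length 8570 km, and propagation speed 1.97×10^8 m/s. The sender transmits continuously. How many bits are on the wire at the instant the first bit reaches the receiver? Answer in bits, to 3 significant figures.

Propagation delay = 8570000 / 197000000 = 0.0435025 s.
BDP = R × t_prop = 13700000000 × 0.0435025 = 595985000 bits.

596000000 bits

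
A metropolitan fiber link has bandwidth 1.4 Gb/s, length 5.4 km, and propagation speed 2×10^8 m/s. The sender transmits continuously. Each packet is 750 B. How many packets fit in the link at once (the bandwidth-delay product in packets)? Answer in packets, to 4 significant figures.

6.300 packets

Propagation delay = 5400 / 200000000 = 2.7e-05 s.
BDP = R × t_prop = 1400000000 × 2.7e-05 = 37800 bits.
In packets of 6000 bits: 6.300 packets.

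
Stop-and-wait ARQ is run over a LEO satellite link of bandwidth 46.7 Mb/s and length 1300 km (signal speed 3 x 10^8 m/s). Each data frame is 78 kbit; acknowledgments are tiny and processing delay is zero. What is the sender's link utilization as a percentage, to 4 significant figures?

t_tx = L/R = 78000/46700000 = 0.00167024 s.
t_prop = 1300000/300000000 = 0.00433333 s; RTT = 0.00866667 s.
Cycle = t_tx + RTT = 0.0103369 s.
Utilization = t_tx / cycle = 0.00167024/0.0103369 = 16.16 %.

16.16 %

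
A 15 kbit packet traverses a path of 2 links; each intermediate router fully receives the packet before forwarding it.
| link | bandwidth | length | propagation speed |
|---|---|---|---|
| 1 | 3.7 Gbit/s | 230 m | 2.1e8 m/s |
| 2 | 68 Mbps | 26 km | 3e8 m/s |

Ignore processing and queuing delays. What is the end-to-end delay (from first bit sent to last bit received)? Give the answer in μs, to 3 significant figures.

L = 15000 bits.
Transmission delays (L/R per hop): 4.05405, 220.588 μs; sum = 224.642 μs.
Propagation delays (d/s per hop): 1.09524, 86.6667 μs; sum = 87.7619 μs.
End-to-end = 312 μs.

312 μs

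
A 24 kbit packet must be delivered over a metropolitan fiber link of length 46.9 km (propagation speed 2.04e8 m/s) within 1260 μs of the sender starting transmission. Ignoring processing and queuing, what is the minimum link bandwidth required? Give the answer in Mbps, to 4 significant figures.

Propagation delay = 46900 / 204000000 = 229.902 μs.
Transmission budget = 1260 − 229.902 = 1030.1 μs.
R ≥ L / t_tx = 24000 bits / 0.0010301 s = 23.30 Mbps.

23.30 Mbps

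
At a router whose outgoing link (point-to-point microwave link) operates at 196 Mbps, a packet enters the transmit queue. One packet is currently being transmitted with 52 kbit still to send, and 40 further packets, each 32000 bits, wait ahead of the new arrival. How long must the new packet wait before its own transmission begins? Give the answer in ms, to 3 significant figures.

6.80 ms

Each queued packet: L/R = 32000/196000000 = 0.163265 ms.
40 queued → 6.53061 ms.
Plus remaining 52000 bits of current packet: 0.265306 ms.
Queuing delay = 6.80 ms.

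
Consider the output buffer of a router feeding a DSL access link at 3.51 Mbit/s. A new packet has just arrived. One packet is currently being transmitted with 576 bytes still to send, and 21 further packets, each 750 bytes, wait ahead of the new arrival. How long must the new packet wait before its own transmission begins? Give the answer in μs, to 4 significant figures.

37210 μs

Each queued packet: L/R = 6000/3510000 = 1709.4 μs.
21 queued → 35897.4 μs.
Plus remaining 4608 bits of current packet: 1312.82 μs.
Queuing delay = 37210 μs.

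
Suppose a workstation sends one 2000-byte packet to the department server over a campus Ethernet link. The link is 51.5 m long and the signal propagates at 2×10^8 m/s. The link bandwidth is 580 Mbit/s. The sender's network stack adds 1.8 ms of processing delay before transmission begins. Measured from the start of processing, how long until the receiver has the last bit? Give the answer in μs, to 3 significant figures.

1830 μs

L = 2000 × 8 = 16000 bits.
Transmission delay = L/R = 16000 / 580000000 = 27.5862 μs.
Propagation delay = d/s = 51.5 m / 200000000 m/s = 0.2575 μs.
Plus processing delay 1.8 ms = 1800 μs.
Total = 1830 μs.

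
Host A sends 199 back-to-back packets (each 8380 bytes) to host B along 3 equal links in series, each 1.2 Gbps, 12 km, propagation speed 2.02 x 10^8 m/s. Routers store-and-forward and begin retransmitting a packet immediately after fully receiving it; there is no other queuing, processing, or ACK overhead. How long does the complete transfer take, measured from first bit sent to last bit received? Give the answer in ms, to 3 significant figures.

11.4 ms

Per-hop transmission t_tx = L/R = 67040/1200000000 = 0.0558667 ms.
Per-hop propagation t_prop = 12000/202000000 = 0.0594059 ms.
Pipeline fill: first packet needs 3·t_tx to clear all hops; remaining 198 packets each add one t_tx.
Total = (3+199-1)·t_tx + 3·t_prop = 201·0.0558667 + 3·0.0594059 = 11.4 ms.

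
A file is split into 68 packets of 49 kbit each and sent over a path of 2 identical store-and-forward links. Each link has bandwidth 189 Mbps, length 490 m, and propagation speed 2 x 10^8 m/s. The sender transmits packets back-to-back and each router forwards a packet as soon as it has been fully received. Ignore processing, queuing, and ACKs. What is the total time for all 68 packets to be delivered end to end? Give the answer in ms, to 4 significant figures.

Per-hop transmission t_tx = L/R = 49000/189000000 = 0.259259 ms.
Per-hop propagation t_prop = 490/200000000 = 0.00245 ms.
Pipeline fill: first packet needs 2·t_tx to clear all hops; remaining 67 packets each add one t_tx.
Total = (2+68-1)·t_tx + 2·t_prop = 69·0.259259 + 2·0.00245 = 17.89 ms.

17.89 ms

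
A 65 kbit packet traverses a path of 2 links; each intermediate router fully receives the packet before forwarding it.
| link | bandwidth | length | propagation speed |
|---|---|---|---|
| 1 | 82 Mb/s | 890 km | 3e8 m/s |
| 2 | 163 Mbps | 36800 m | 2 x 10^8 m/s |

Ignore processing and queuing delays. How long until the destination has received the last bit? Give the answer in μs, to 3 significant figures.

L = 65000 bits.
Transmission delays (L/R per hop): 792.683, 398.773 μs; sum = 1191.46 μs.
Propagation delays (d/s per hop): 2966.67, 184 μs; sum = 3150.67 μs.
End-to-end = 4340 μs.

4340 μs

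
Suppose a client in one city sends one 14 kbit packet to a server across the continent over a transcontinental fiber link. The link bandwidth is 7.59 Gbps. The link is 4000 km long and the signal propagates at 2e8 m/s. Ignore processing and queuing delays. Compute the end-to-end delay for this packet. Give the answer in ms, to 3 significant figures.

L = 14000 bits.
Transmission delay = L/R = 14000 / 7590000000 = 0.00184453 ms.
Propagation delay = d/s = 4000000 m / 200000000 m/s = 20 ms.
Total = 20.0 ms.

20.0 ms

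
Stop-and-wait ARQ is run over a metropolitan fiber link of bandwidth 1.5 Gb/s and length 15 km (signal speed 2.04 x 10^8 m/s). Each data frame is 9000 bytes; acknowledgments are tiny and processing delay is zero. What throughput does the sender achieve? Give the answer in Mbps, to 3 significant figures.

t_tx = L/R = 72000/1500000000 = 4.8e-05 s.
t_prop = 15000/204000000 = 7.35294e-05 s; RTT = 0.000147059 s.
Cycle = t_tx + RTT = 0.000195059 s.
Throughput = L / cycle = 72000 / 0.000195059 = 369 Mbps.

369 Mbps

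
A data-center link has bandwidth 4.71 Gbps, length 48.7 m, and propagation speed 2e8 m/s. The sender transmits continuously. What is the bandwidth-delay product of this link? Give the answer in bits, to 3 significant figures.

Propagation delay = 48.7 / 200000000 = 2.435e-07 s.
BDP = R × t_prop = 4710000000 × 2.435e-07 = 1146.89 bits.

1150 bits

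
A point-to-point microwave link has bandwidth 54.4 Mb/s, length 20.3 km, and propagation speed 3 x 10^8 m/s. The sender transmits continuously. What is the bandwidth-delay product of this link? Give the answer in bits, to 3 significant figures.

3680 bits

Propagation delay = 20300 / 300000000 = 6.76667e-05 s.
BDP = R × t_prop = 54400000 × 6.76667e-05 = 3681.07 bits.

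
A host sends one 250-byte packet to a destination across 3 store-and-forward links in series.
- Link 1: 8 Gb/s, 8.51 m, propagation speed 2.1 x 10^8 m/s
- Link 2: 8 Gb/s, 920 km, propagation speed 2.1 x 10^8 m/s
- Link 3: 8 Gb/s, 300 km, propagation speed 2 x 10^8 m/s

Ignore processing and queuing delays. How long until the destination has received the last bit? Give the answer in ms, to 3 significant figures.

5.88 ms

L = 250 × 8 = 2000 bits.
Transmission delay per hop = L/R = 2000/8000000000 = 0.00025 ms; 3 hops → 0.00075 ms.
Propagation delays (d/s per hop): 4.05238e-05, 4.38095, 1.5 ms; sum = 5.88099 ms.
End-to-end = 5.88 ms.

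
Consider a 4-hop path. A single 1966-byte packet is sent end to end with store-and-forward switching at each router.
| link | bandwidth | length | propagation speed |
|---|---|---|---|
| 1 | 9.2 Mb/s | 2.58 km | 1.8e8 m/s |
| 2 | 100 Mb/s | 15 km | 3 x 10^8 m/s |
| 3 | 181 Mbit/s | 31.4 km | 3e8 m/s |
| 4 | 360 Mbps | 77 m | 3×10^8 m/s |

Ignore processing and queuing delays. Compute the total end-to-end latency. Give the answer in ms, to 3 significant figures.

2.17 ms

L = 1966 × 8 = 15728 bits.
Transmission delays (L/R per hop): 1.70957, 0.15728, 0.086895, 0.0436889 ms; sum = 1.99743 ms.
Propagation delays (d/s per hop): 0.0143333, 0.05, 0.104667, 0.000256667 ms; sum = 0.169257 ms.
End-to-end = 2.17 ms.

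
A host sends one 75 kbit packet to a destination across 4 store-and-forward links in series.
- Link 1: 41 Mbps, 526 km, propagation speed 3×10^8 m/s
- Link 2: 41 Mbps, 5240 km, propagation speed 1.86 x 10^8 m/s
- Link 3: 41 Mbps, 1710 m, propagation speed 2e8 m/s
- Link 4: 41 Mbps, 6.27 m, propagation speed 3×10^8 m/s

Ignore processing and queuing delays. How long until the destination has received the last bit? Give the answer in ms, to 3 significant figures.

L = 75000 bits.
Transmission delay per hop = L/R = 75000/41000000 = 1.82927 ms; 4 hops → 7.31707 ms.
Propagation delays (d/s per hop): 1.75333, 28.172, 0.00855, 2.09e-05 ms; sum = 29.9339 ms.
End-to-end = 37.3 ms.

37.3 ms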